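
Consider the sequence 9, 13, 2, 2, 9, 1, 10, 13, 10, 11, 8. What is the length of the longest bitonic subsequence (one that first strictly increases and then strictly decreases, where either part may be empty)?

inc[i] = longest strictly increasing subsequence ending at i; dec[i] = longest strictly decreasing subsequence starting at i:
i:      1  2  3  4  5  6  7  8  9 10 11
a[i]:   9 13  2  2  9  1 10 13 10 11  8
inc:    1  2  1  1  2  1  3  4  3  4  2
dec:    3  3  2  2  2  1  2  3  2  2  1
Best peak at i=8 (value 13): inc=4, dec=3, length 4+3−1 = 6.

6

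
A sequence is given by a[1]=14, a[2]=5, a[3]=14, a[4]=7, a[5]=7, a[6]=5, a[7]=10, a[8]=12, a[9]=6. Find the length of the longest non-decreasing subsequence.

Let dp[i] be the length of the longest such subsequence ending at index i:
i:      1  2  3  4  5  6  7  8  9
a[i]:  14  5 14  7  7  5 10 12  6
dp:     1  1  2  2  3  2  4  5  3
Maximum dp value is 5.

5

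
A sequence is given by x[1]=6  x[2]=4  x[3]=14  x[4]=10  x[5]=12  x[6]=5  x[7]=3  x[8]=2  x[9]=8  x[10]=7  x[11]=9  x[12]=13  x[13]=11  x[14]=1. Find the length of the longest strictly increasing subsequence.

5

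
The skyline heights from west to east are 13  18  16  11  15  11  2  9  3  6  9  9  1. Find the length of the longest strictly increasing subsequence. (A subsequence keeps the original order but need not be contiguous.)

Let dp[i] be the length of the longest such subsequence ending at index i:
i:      1  2  3  4  5  6  7  8  9 10 11 12 13
a[i]:  13 18 16 11 15 11  2  9  3  6  9  9  1
dp:     1  2  2  1  2  1  1  2  2  3  4  4  1
Maximum dp value is 4.

4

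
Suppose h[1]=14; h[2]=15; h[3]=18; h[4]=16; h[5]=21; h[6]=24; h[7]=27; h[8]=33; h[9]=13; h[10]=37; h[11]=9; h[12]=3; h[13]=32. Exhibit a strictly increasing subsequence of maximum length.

14, 15, 18, 21, 24, 27, 33, 37

Patience tails give the LIS length; then backtrack through the dp parents:
14 → extends → [14]
15 → extends → [14, 15]
18 → extends → [14, 15, 18]
16 → replaces 18 → [14, 15, 16]
21 → extends → [14, 15, 16, 21]
24 → extends → [14, 15, 16, 21, 24]
27 → extends → [14, 15, 16, 21, 24, 27]
33 → extends → [14, 15, 16, 21, 24, 27, 33]
13 → replaces 14 → [13, 15, 16, 21, 24, 27, 33]
37 → extends → [13, 15, 16, 21, 24, 27, 33, 37]
9 → replaces 13 → [9, 15, 16, 21, 24, 27, 33, 37]
3 → replaces 9 → [3, 15, 16, 21, 24, 27, 33, 37]
32 → replaces 33 → [3, 15, 16, 21, 24, 27, 32, 37]
Length 8; one witness is 14, 15, 18, 21, 24, 27, 33, 37.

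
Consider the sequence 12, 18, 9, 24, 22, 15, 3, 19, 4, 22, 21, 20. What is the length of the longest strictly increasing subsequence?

4

Track the smallest tail for each achievable length (strict):
12 → extends → [12]
18 → extends → [12, 18]
9 → replaces 12 → [9, 18]
24 → extends → [9, 18, 24]
22 → replaces 24 → [9, 18, 22]
15 → replaces 18 → [9, 15, 22]
3 → replaces 9 → [3, 15, 22]
19 → replaces 22 → [3, 15, 19]
4 → replaces 15 → [3, 4, 19]
22 → extends → [3, 4, 19, 22]
21 → replaces 22 → [3, 4, 19, 21]
20 → replaces 21 → [3, 4, 19, 20]
Four tails, so the longest strictly increasing subsequence has length 4 (e.g. 12, 18, 19, 22).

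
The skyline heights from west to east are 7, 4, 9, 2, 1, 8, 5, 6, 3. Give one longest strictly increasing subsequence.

Patience tails give the LIS length; then backtrack through the dp parents:
7 → extends → [7]
4 → replaces 7 → [4]
9 → extends → [4, 9]
2 → replaces 4 → [2, 9]
1 → replaces 2 → [1, 9]
8 → replaces 9 → [1, 8]
5 → replaces 8 → [1, 5]
6 → extends → [1, 5, 6]
3 → replaces 5 → [1, 3, 6]
Length 3; one witness is 4, 5, 6.

4, 5, 6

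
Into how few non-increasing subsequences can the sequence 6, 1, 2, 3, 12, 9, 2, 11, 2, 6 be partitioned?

5

The minimum number of non-increasing subsequences covering a sequence equals the length of its longest strictly increasing subsequence.
LIS length is 5 (e.g. 1, 2, 3, 9, 11), so 5 piles are needed.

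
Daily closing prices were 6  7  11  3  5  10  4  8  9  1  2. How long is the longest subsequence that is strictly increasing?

4

Track the smallest tail for each achievable length (strict):
6 → extends → [6]
7 → extends → [6, 7]
11 → extends → [6, 7, 11]
3 → replaces 6 → [3, 7, 11]
5 → replaces 7 → [3, 5, 11]
10 → replaces 11 → [3, 5, 10]
4 → replaces 5 → [3, 4, 10]
8 → replaces 10 → [3, 4, 8]
9 → extends → [3, 4, 8, 9]
1 → replaces 3 → [1, 4, 8, 9]
2 → replaces 4 → [1, 2, 8, 9]
Four tails, so the longest strictly increasing subsequence has length 4 (e.g. 6, 7, 8, 9).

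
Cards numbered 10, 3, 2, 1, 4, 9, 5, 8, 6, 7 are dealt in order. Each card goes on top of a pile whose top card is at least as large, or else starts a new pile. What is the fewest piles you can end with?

The minimum number of non-increasing subsequences covering a sequence equals the length of its longest strictly increasing subsequence.
LIS length is 5 (e.g. 3, 4, 5, 6, 7), so 5 piles are needed.

5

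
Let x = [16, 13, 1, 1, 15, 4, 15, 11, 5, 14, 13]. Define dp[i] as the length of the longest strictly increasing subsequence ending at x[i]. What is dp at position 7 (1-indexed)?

dp[i] = 1 + max{dp[j] : j<i, x[j]<x[i]} (or 1 if no such j):
i:      1  2  3  4  5  6  7  8  9 10 11
x[i]:  16 13  1  1 15  4 15 11  5 14 13
dp:     1  1  1  1  2  2  3  3  3  4  4
At index 7 the value is 3.

3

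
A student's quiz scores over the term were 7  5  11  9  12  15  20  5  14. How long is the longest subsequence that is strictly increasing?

5

Track the smallest tail for each achievable length (strict):
7 → extends → [7]
5 → replaces 7 → [5]
11 → extends → [5, 11]
9 → replaces 11 → [5, 9]
12 → extends → [5, 9, 12]
15 → extends → [5, 9, 12, 15]
20 → extends → [5, 9, 12, 15, 20]
5 → already a tail → [5, 9, 12, 15, 20]
14 → replaces 15 → [5, 9, 12, 14, 20]
Five tails, so the longest strictly increasing subsequence has length 5 (e.g. 7, 11, 12, 15, 20).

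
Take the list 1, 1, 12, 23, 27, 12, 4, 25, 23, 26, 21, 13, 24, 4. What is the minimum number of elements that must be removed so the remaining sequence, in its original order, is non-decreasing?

8

Fewest deletions = n − (longest non-decreasing subsequence).
Patience tails:
1 → extends → [1]
1 → extends → [1, 1]
12 → extends → [1, 1, 12]
23 → extends → [1, 1, 12, 23]
27 → extends → [1, 1, 12, 23, 27]
12 → replaces 23 → [1, 1, 12, 12, 27]
4 → replaces 12 → [1, 1, 4, 12, 27]
25 → replaces 27 → [1, 1, 4, 12, 25]
23 → replaces 25 → [1, 1, 4, 12, 23]
26 → extends → [1, 1, 4, 12, 23, 26]
21 → replaces 23 → [1, 1, 4, 12, 21, 26]
13 → replaces 21 → [1, 1, 4, 12, 13, 26]
24 → replaces 26 → [1, 1, 4, 12, 13, 24]
4 → replaces 12 → [1, 1, 4, 4, 13, 24]
Longest non-decreasing subsequence has length 6, so deletions = 14 − 6 = 8.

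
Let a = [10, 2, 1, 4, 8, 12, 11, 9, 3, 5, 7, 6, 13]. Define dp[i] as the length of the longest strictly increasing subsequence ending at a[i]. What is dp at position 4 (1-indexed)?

2

dp[i] = 1 + max{dp[j] : j<i, a[j]<a[i]} (or 1 if no such j):
i:      1  2  3  4  5  6  7  8  9 10 11 12 13
a[i]:  10  2  1  4  8 12 11  9  3  5  7  6 13
dp:     1  1  1  2  3  4  4  4  2  3  4  4  5
At index 4 the value is 2.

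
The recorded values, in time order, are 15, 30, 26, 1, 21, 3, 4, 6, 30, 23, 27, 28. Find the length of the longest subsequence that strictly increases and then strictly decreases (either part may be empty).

inc[i] = longest strictly increasing subsequence ending at i; dec[i] = longest strictly decreasing subsequence starting at i:
i:      1  2  3  4  5  6  7  8  9 10 11 12
a[i]:  15 30 26  1 21  3  4  6 30 23 27 28
inc:    1  2  2  1  2  2  3  4  5  5  6  7
dec:    2  4  3  1  2  1  1  1  2  1  1  1
Best peak at i=12 (value 28): inc=7, dec=1, length 7+1−1 = 7.

7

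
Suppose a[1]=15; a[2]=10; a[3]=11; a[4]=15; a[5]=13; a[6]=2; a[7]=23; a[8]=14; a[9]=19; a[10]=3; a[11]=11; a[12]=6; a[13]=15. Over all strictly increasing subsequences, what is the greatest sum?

67

Let S[i] be the best sum of a strictly increasing subsequence ending at i:
i:      1  2  3  4  5  6  7  8  9 10 11 12 13
a[i]:  15 10 11 15 13  2 23 14 19  3 11  6 15
S:     15 10 21 36 34  2 59 48 67  5 21 11 63
Maximum is 67 (e.g. 10 + 11 + 13 + 14 + 19).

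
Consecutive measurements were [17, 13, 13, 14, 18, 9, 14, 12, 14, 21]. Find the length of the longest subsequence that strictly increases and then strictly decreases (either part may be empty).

5

inc[i] = longest strictly increasing subsequence ending at i; dec[i] = longest strictly decreasing subsequence starting at i:
i:      1  2  3  4  5  6  7  8  9 10
a[i]:  17 13 13 14 18  9 14 12 14 21
inc:    1  1  1  2  3  1  2  2  3  4
dec:    3  2  2  2  3  1  2  1  1  1
Best peak at i=5 (value 18): inc=3, dec=3, length 3+3−1 = 5.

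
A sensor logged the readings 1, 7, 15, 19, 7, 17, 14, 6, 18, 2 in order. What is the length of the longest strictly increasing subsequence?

Track the smallest tail for each achievable length (strict):
1 → extends → [1]
7 → extends → [1, 7]
15 → extends → [1, 7, 15]
19 → extends → [1, 7, 15, 19]
7 → already a tail → [1, 7, 15, 19]
17 → replaces 19 → [1, 7, 15, 17]
14 → replaces 15 → [1, 7, 14, 17]
6 → replaces 7 → [1, 6, 14, 17]
18 → extends → [1, 6, 14, 17, 18]
2 → replaces 6 → [1, 2, 14, 17, 18]
Five tails, so the longest strictly increasing subsequence has length 5 (e.g. 1, 7, 15, 17, 18).

5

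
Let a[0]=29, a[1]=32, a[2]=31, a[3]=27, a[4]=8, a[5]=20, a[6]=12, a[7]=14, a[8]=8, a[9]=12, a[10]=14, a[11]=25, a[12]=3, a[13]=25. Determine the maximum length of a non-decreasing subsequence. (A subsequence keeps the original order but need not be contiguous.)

6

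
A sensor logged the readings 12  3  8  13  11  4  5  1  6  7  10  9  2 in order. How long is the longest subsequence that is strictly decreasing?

5

Negate each value so 'decreasing' becomes 'increasing', then run patience tails on the negated sequence:
-12 → extends → [-12]
-3 → extends → [-12, -3]
-8 → replaces -3 → [-12, -8]
-13 → replaces -12 → [-13, -8]
-11 → replaces -8 → [-13, -11]
-4 → extends → [-13, -11, -4]
-5 → replaces -4 → [-13, -11, -5]
-1 → extends → [-13, -11, -5, -1]
-6 → replaces -5 → [-13, -11, -6, -1]
-7 → replaces -6 → [-13, -11, -7, -1]
-10 → replaces -7 → [-13, -11, -10, -1]
-9 → replaces -1 → [-13, -11, -10, -9]
-2 → extends → [-13, -11, -10, -9, -2]
Five tails, so the longest strictly decreasing subsequence of the original has length 5.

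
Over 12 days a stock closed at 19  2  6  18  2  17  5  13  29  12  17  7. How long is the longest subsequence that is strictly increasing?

Track the smallest tail for each achievable length (strict):
19 → extends → [19]
2 → replaces 19 → [2]
6 → extends → [2, 6]
18 → extends → [2, 6, 18]
2 → already a tail → [2, 6, 18]
17 → replaces 18 → [2, 6, 17]
5 → replaces 6 → [2, 5, 17]
13 → replaces 17 → [2, 5, 13]
29 → extends → [2, 5, 13, 29]
12 → replaces 13 → [2, 5, 12, 29]
17 → replaces 29 → [2, 5, 12, 17]
7 → replaces 12 → [2, 5, 7, 17]
Four tails, so the longest strictly increasing subsequence has length 4 (e.g. 2, 6, 18, 29).

4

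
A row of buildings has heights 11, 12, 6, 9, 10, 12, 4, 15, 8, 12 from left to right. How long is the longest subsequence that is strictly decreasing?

3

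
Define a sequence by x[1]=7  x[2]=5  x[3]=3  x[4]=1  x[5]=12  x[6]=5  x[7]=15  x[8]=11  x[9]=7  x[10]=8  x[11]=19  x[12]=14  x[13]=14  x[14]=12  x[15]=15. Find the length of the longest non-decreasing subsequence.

7

Let dp[i] be the length of the longest such subsequence ending at index i:
i:      1  2  3  4  5  6  7  8  9 10 11 12 13 14 15
x[i]:   7  5  3  1 12  5 15 11  7  8 19 14 14 12 15
dp:     1  1  1  1  2  2  3  3  3  4  5  5  6  5  7
Maximum dp value is 7.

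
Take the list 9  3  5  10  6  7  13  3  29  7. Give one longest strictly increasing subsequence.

3, 5, 6, 7, 13, 29

Patience tails give the LIS length; then backtrack through the dp parents:
9 → extends → [9]
3 → replaces 9 → [3]
5 → extends → [3, 5]
10 → extends → [3, 5, 10]
6 → replaces 10 → [3, 5, 6]
7 → extends → [3, 5, 6, 7]
13 → extends → [3, 5, 6, 7, 13]
3 → already a tail → [3, 5, 6, 7, 13]
29 → extends → [3, 5, 6, 7, 13, 29]
7 → already a tail → [3, 5, 6, 7, 13, 29]
Length 6; one witness is 3, 5, 6, 7, 13, 29.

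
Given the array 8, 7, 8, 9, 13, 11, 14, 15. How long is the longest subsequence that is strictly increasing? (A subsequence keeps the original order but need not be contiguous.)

6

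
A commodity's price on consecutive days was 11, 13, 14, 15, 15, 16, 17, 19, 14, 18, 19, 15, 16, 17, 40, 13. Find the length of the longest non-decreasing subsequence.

Let dp[i] be the length of the longest such subsequence ending at index i:
i:      1  2  3  4  5  6  7  8  9 10 11 12 13 14 15 16
a[i]:  11 13 14 15 15 16 17 19 14 18 19 15 16 17 40 13
dp:     1  2  3  4  5  6  7  8  4  8  9  6  7  8 10  3
Maximum dp value is 10.

10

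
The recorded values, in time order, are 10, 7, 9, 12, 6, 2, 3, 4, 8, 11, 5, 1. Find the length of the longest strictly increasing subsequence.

5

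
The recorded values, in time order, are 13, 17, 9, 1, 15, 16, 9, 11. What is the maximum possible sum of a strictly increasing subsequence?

44

Let S[i] be the best sum of a strictly increasing subsequence ending at i:
i:      1  2  3  4  5  6  7  8
a[i]:  13 17  9  1 15 16  9 11
S:     13 30  9  1 28 44 10 21
Maximum is 44 (e.g. 13 + 15 + 16).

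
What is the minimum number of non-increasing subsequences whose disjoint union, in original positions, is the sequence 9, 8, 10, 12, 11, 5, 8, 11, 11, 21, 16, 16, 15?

4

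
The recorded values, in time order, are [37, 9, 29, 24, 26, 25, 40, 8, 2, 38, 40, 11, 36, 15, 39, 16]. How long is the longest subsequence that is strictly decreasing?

Let dp[i] be the longest strictly decreasing subsequence ending at i:
i:      1  2  3  4  5  6  7  8  9 10 11 12 13 14 15 16
a[i]:  37  9 29 24 26 25 40  8  2 38 40 11 36 15 39 16
dp:     1  2  2  3  3  4  1  5  6  2  1  5  3  5  2  5
Maximum is 6.

6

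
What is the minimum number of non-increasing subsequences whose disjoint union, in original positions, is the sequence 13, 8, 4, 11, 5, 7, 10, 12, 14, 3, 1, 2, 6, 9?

6

Place each on the leftmost legal pile:
13 → new pile 1 (tops now [13])
8 → pile 1 (tops now [8])
4 → pile 1 (tops now [4])
11 → new pile 2 (tops now [4, 11])
5 → pile 2 (tops now [4, 5])
7 → new pile 3 (tops now [4, 5, 7])
10 → new pile 4 (tops now [4, 5, 7, 10])
12 → new pile 5 (tops now [4, 5, 7, 10, 12])
14 → new pile 6 (tops now [4, 5, 7, 10, 12, 14])
3 → pile 1 (tops now [3, 5, 7, 10, 12, 14])
1 → pile 1 (tops now [1, 5, 7, 10, 12, 14])
2 → pile 2 (tops now [1, 2, 7, 10, 12, 14])
6 → pile 3 (tops now [1, 2, 6, 10, 12, 14])
9 → pile 4 (tops now [1, 2, 6, 9, 12, 14])
Six piles.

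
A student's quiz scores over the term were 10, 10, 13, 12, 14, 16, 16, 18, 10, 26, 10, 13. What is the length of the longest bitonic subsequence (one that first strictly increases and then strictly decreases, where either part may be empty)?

7

inc[i] = longest strictly increasing subsequence ending at i; dec[i] = longest strictly decreasing subsequence starting at i:
i:      1  2  3  4  5  6  7  8  9 10 11 12
a[i]:  10 10 13 12 14 16 16 18 10 26 10 13
inc:    1  1  2  2  3  4  4  5  1  6  1  3
dec:    1  1  3  2  2  2  2  2  1  2  1  1
Best peak at i=10 (value 26): inc=6, dec=2, length 6+2−1 = 7.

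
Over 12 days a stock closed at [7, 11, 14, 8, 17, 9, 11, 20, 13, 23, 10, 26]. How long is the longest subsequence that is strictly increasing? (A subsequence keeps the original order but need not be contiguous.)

7

Let dp[i] be the length of the longest such subsequence ending at index i:
i:      1  2  3  4  5  6  7  8  9 10 11 12
a[i]:   7 11 14  8 17  9 11 20 13 23 10 26
dp:     1  2  3  2  4  3  4  5  5  6  4  7
Maximum dp value is 7.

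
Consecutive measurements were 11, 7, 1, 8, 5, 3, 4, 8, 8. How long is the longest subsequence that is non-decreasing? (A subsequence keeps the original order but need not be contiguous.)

Track the smallest tail for each achievable length (allowing ties):
11 → extends → [11]
7 → replaces 11 → [7]
1 → replaces 7 → [1]
8 → extends → [1, 8]
5 → replaces 8 → [1, 5]
3 → replaces 5 → [1, 3]
4 → extends → [1, 3, 4]
8 → extends → [1, 3, 4, 8]
8 → extends → [1, 3, 4, 8, 8]
Five tails, so the longest non-decreasing subsequence has length 5 (e.g. 1, 3, 4, 8, 8).

5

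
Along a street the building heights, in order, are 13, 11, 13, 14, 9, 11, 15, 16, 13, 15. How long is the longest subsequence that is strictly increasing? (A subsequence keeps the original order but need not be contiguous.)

Track the smallest tail for each achievable length (strict):
13 → extends → [13]
11 → replaces 13 → [11]
13 → extends → [11, 13]
14 → extends → [11, 13, 14]
9 → replaces 11 → [9, 13, 14]
11 → replaces 13 → [9, 11, 14]
15 → extends → [9, 11, 14, 15]
16 → extends → [9, 11, 14, 15, 16]
13 → replaces 14 → [9, 11, 13, 15, 16]
15 → already a tail → [9, 11, 13, 15, 16]
Five tails, so the longest strictly increasing subsequence has length 5 (e.g. 11, 13, 14, 15, 16).

5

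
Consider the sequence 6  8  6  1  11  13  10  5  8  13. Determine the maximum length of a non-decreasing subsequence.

Let dp[i] be the length of the longest such subsequence ending at index i:
i:      1  2  3  4  5  6  7  8  9 10
a[i]:   6  8  6  1 11 13 10  5  8 13
dp:     1  2  2  1  3  4  3  2  3  5
Maximum dp value is 5.

5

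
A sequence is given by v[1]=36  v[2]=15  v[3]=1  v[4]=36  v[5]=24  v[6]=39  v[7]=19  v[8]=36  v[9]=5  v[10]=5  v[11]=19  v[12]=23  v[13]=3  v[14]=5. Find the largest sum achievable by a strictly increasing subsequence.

Let S[i] be the best sum of a strictly increasing subsequence ending at i:
i:      1  2  3  4  5  6  7  8  9 10 11 12 13 14
v[i]:  36 15  1 36 24 39 19 36  5  5 19 23  3  5
S:     36 15  1 51 39 90 34 75  6  6 34 57  4  9
Maximum is 90 (e.g. 15 + 36 + 39).

90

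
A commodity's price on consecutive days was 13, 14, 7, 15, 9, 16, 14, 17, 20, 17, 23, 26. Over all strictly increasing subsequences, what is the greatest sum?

144

Let S[i] be the best sum of a strictly increasing subsequence ending at i:
i:       1   2   3   4   5   6   7   8   9  10  11  12
a[i]:   13  14   7  15   9  16  14  17  20  17  23  26
S:      13  27   7  42  16  58  30  75  95  75 118 144
Maximum is 144 (e.g. 13 + 14 + 15 + 16 + 17 + 20 + 23 + 26).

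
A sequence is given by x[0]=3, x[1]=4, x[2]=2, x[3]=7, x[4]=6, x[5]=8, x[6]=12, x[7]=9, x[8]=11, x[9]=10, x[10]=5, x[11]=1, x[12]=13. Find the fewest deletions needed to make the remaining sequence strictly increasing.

Fewest deletions = n − (longest strictly increasing subsequence).
i:      0  1  2  3  4  5  6  7  8  9 10 11 12
x[i]:   3  4  2  7  6  8 12  9 11 10  5  1 13
dp:     1  2  1  3  3  4  5  5  6  6  3  1  7
max dp = 7, so deletions = 13 − 7 = 6.

6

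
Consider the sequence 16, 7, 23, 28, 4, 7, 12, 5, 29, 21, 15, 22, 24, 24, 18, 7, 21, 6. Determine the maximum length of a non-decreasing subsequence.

7

Let dp[i] be the length of the longest such subsequence ending at index i:
i:      1  2  3  4  5  6  7  8  9 10 11 12 13 14 15 16 17 18
a[i]:  16  7 23 28  4  7 12  5 29 21 15 22 24 24 18  7 21  6
dp:     1  1  2  3  1  2  3  2  4  4  4  5  6  7  5  3  6  3
Maximum dp value is 7.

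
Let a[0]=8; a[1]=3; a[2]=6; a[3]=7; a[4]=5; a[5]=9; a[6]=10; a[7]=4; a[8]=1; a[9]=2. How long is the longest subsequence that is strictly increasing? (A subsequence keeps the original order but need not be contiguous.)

5

Let dp[i] be the length of the longest such subsequence ending at index i:
i:      0  1  2  3  4  5  6  7  8  9
a[i]:   8  3  6  7  5  9 10  4  1  2
dp:     1  1  2  3  2  4  5  2  1  2
Maximum dp value is 5.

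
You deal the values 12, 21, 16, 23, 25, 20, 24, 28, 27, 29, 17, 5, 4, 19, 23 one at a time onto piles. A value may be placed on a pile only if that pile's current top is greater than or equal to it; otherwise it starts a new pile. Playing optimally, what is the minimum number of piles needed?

The minimum number of non-increasing subsequences covering a sequence equals the length of its longest strictly increasing subsequence.
LIS length is 6 (e.g. 12, 21, 23, 25, 28, 29), so 6 piles are needed.

6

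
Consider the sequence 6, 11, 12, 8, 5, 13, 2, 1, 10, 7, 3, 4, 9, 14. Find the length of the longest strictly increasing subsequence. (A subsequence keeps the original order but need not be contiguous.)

Track the smallest tail for each achievable length (strict):
6 → extends → [6]
11 → extends → [6, 11]
12 → extends → [6, 11, 12]
8 → replaces 11 → [6, 8, 12]
5 → replaces 6 → [5, 8, 12]
13 → extends → [5, 8, 12, 13]
2 → replaces 5 → [2, 8, 12, 13]
1 → replaces 2 → [1, 8, 12, 13]
10 → replaces 12 → [1, 8, 10, 13]
7 → replaces 8 → [1, 7, 10, 13]
3 → replaces 7 → [1, 3, 10, 13]
4 → replaces 10 → [1, 3, 4, 13]
9 → replaces 13 → [1, 3, 4, 9]
14 → extends → [1, 3, 4, 9, 14]
Five tails, so the longest strictly increasing subsequence has length 5 (e.g. 6, 11, 12, 13, 14).

5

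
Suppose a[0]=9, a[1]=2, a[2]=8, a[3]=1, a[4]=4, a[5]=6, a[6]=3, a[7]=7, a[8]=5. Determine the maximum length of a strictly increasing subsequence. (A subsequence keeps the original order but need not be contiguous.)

Track the smallest tail for each achievable length (strict):
9 → extends → [9]
2 → replaces 9 → [2]
8 → extends → [2, 8]
1 → replaces 2 → [1, 8]
4 → replaces 8 → [1, 4]
6 → extends → [1, 4, 6]
3 → replaces 4 → [1, 3, 6]
7 → extends → [1, 3, 6, 7]
5 → replaces 6 → [1, 3, 5, 7]
Four tails, so the longest strictly increasing subsequence has length 4 (e.g. 2, 4, 6, 7).

4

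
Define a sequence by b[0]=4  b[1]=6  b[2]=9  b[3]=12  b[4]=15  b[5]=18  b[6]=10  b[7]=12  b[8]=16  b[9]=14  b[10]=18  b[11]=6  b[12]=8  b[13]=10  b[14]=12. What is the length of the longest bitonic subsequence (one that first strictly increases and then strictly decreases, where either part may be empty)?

inc[i] = longest strictly increasing subsequence ending at i; dec[i] = longest strictly decreasing subsequence starting at i:
i:      0  1  2  3  4  5  6  7  8  9 10 11 12 13 14
b[i]:   4  6  9 12 15 18 10 12 16 14 18  6  8 10 12
inc:    1  2  3  4  5  6  4  5  6  6  7  2  3  4  5
dec:    1  1  2  3  3  4  2  2  3  2  2  1  1  1  1
Best peak at i=5 (value 18): inc=6, dec=4, length 6+4−1 = 9.

9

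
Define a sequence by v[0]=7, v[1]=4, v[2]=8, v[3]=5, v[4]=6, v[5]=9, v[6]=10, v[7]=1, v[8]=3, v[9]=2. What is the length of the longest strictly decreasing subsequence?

4

Let dp[i] be the longest strictly decreasing subsequence ending at i:
i:      0  1  2  3  4  5  6  7  8  9
v[i]:   7  4  8  5  6  9 10  1  3  2
dp:     1  2  1  2  2  1  1  3  3  4
Maximum is 4.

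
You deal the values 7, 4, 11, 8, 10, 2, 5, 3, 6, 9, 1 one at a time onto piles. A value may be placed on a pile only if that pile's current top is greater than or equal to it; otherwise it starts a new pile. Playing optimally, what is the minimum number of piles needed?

4

Place each on the leftmost legal pile:
7 → new pile 1 (tops now [7])
4 → pile 1 (tops now [4])
11 → new pile 2 (tops now [4, 11])
8 → pile 2 (tops now [4, 8])
10 → new pile 3 (tops now [4, 8, 10])
2 → pile 1 (tops now [2, 8, 10])
5 → pile 2 (tops now [2, 5, 10])
3 → pile 2 (tops now [2, 3, 10])
6 → pile 3 (tops now [2, 3, 6])
9 → new pile 4 (tops now [2, 3, 6, 9])
1 → pile 1 (tops now [1, 3, 6, 9])
Four piles.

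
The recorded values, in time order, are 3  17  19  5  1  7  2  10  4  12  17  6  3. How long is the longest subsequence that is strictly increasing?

6

Track the smallest tail for each achievable length (strict):
3 → extends → [3]
17 → extends → [3, 17]
19 → extends → [3, 17, 19]
5 → replaces 17 → [3, 5, 19]
1 → replaces 3 → [1, 5, 19]
7 → replaces 19 → [1, 5, 7]
2 → replaces 5 → [1, 2, 7]
10 → extends → [1, 2, 7, 10]
4 → replaces 7 → [1, 2, 4, 10]
12 → extends → [1, 2, 4, 10, 12]
17 → extends → [1, 2, 4, 10, 12, 17]
6 → replaces 10 → [1, 2, 4, 6, 12, 17]
3 → replaces 4 → [1, 2, 3, 6, 12, 17]
Six tails, so the longest strictly increasing subsequence has length 6 (e.g. 3, 5, 7, 10, 12, 17).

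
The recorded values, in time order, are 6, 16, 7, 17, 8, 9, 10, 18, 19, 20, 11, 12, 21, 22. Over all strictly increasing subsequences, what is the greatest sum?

140

Let S[i] be the best sum of a strictly increasing subsequence ending at i:
i:       1   2   3   4   5   6   7   8   9  10  11  12  13  14
a[i]:    6  16   7  17   8   9  10  18  19  20  11  12  21  22
S:       6  22  13  39  21  30  40  58  77  97  51  63 118 140
Maximum is 140 (e.g. 6 + 7 + 8 + 9 + 10 + 18 + 19 + 20 + 21 + 22).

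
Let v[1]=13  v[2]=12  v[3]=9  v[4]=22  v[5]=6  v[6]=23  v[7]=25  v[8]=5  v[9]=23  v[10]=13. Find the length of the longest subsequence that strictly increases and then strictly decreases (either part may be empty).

6

inc[i] = longest strictly increasing subsequence ending at i; dec[i] = longest strictly decreasing subsequence starting at i:
i:      1  2  3  4  5  6  7  8  9 10
v[i]:  13 12  9 22  6 23 25  5 23 13
inc:    1  1  1  2  1  3  4  1  3  2
dec:    5  4  3  3  2  2  3  1  2  1
Best peak at i=7 (value 25): inc=4, dec=3, length 4+3−1 = 6.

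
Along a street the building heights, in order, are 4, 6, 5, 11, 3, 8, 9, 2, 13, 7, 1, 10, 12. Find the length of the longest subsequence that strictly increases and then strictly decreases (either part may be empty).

7

inc[i] = longest strictly increasing subsequence ending at i; dec[i] = longest strictly decreasing subsequence starting at i:
i:      1  2  3  4  5  6  7  8  9 10 11 12 13
a[i]:   4  6  5 11  3  8  9  2 13  7  1 10 12
inc:    1  2  2  3  1  3  4  1  5  3  1  5  6
dec:    4  5  4  4  3  3  3  2  3  2  1  1  1
Best peak at i=9 (value 13): inc=5, dec=3, length 5+3−1 = 7.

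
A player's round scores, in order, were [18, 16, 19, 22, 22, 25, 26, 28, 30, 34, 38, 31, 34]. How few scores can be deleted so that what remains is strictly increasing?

4

Fewest deletions = n − (longest strictly increasing subsequence).
Patience tails:
18 → extends → [18]
16 → replaces 18 → [16]
19 → extends → [16, 19]
22 → extends → [16, 19, 22]
22 → already a tail → [16, 19, 22]
25 → extends → [16, 19, 22, 25]
26 → extends → [16, 19, 22, 25, 26]
28 → extends → [16, 19, 22, 25, 26, 28]
30 → extends → [16, 19, 22, 25, 26, 28, 30]
34 → extends → [16, 19, 22, 25, 26, 28, 30, 34]
38 → extends → [16, 19, 22, 25, 26, 28, 30, 34, 38]
31 → replaces 34 → [16, 19, 22, 25, 26, 28, 30, 31, 38]
34 → replaces 38 → [16, 19, 22, 25, 26, 28, 30, 31, 34]
Longest strictly increasing subsequence has length 9, so deletions = 13 − 9 = 4.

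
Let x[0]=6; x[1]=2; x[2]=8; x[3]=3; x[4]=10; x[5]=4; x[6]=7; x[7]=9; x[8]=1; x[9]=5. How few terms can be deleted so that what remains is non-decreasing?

Fewest deletions = n − (longest non-decreasing subsequence).
i:      0  1  2  3  4  5  6  7  8  9
x[i]:   6  2  8  3 10  4  7  9  1  5
dp:     1  1  2  2  3  3  4  5  1  4
max dp = 5, so deletions = 10 − 5 = 5.

5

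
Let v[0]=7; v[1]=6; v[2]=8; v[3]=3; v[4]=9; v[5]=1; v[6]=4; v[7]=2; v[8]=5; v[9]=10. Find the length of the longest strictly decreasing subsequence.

Negate each value so 'decreasing' becomes 'increasing', then run patience tails on the negated sequence:
-7 → extends → [-7]
-6 → extends → [-7, -6]
-8 → replaces -7 → [-8, -6]
-3 → extends → [-8, -6, -3]
-9 → replaces -8 → [-9, -6, -3]
-1 → extends → [-9, -6, -3, -1]
-4 → replaces -3 → [-9, -6, -4, -1]
-2 → replaces -1 → [-9, -6, -4, -2]
-5 → replaces -4 → [-9, -6, -5, -2]
-10 → replaces -9 → [-10, -6, -5, -2]
Four tails, so the longest strictly decreasing subsequence of the original has length 4.

4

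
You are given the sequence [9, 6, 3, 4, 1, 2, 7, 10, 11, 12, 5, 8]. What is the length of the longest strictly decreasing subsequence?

Negate each value so 'decreasing' becomes 'increasing', then run patience tails on the negated sequence:
-9 → extends → [-9]
-6 → extends → [-9, -6]
-3 → extends → [-9, -6, -3]
-4 → replaces -3 → [-9, -6, -4]
-1 → extends → [-9, -6, -4, -1]
-2 → replaces -1 → [-9, -6, -4, -2]
-7 → replaces -6 → [-9, -7, -4, -2]
-10 → replaces -9 → [-10, -7, -4, -2]
-11 → replaces -10 → [-11, -7, -4, -2]
-12 → replaces -11 → [-12, -7, -4, -2]
-5 → replaces -4 → [-12, -7, -5, -2]
-8 → replaces -7 → [-12, -8, -5, -2]
Four tails, so the longest strictly decreasing subsequence of the original has length 4.

4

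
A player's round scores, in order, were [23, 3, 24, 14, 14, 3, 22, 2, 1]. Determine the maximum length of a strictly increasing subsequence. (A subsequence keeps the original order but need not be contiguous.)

Track the smallest tail for each achievable length (strict):
23 → extends → [23]
3 → replaces 23 → [3]
24 → extends → [3, 24]
14 → replaces 24 → [3, 14]
14 → already a tail → [3, 14]
3 → already a tail → [3, 14]
22 → extends → [3, 14, 22]
2 → replaces 3 → [2, 14, 22]
1 → replaces 2 → [1, 14, 22]
Three tails, so the longest strictly increasing subsequence has length 3 (e.g. 3, 14, 22).

3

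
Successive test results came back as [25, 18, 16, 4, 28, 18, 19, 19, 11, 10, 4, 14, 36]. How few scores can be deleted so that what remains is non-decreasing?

Fewest deletions = n − (longest non-decreasing subsequence).
i:      1  2  3  4  5  6  7  8  9 10 11 12 13
a[i]:  25 18 16  4 28 18 19 19 11 10  4 14 36
dp:     1  1  1  1  2  2  3  4  2  2  2  3  5
max dp = 5, so deletions = 13 − 5 = 8.

8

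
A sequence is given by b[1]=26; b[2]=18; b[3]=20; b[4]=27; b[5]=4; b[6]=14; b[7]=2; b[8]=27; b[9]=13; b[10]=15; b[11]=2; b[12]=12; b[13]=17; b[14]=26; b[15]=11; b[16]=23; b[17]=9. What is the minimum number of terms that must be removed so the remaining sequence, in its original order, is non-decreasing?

12

Fewest deletions = n − (longest non-decreasing subsequence).
i:      1  2  3  4  5  6  7  8  9 10 11 12 13 14 15 16 17
b[i]:  26 18 20 27  4 14  2 27 13 15  2 12 17 26 11 23  9
dp:     1  1  2  3  1  2  1  4  2  3  2  3  4  5  3  5  3
max dp = 5, so deletions = 17 − 5 = 12.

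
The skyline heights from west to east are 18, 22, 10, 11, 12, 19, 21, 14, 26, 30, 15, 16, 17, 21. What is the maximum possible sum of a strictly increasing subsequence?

129

Let S[i] be the best sum of a strictly increasing subsequence ending at i:
i:       1   2   3   4   5   6   7   8   9  10  11  12  13  14
a[i]:   18  22  10  11  12  19  21  14  26  30  15  16  17  21
S:      18  40  10  21  33  52  73  47  99 129  62  78  95 116
Maximum is 129 (e.g. 10 + 11 + 12 + 19 + 21 + 26 + 30).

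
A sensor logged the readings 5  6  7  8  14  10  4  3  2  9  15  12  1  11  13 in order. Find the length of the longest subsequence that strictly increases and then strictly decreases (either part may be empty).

10

inc[i] = longest strictly increasing subsequence ending at i; dec[i] = longest strictly decreasing subsequence starting at i:
i:      1  2  3  4  5  6  7  8  9 10 11 12 13 14 15
a[i]:   5  6  7  8 14 10  4  3  2  9 15 12  1 11 13
inc:    1  2  3  4  5  5  1  1  1  5  6  6  1  6  7
dec:    5  5  5  5  6  5  4  3  2  2  3  2  1  1  1
Best peak at i=5 (value 14): inc=5, dec=6, length 5+6−1 = 10.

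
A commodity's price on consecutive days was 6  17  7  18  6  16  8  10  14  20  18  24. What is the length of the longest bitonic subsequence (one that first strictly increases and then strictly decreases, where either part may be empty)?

7

inc[i] = longest strictly increasing subsequence ending at i; dec[i] = longest strictly decreasing subsequence starting at i:
i:      1  2  3  4  5  6  7  8  9 10 11 12
a[i]:   6 17  7 18  6 16  8 10 14 20 18 24
inc:    1  2  2  3  1  3  3  4  5  6  6  7
dec:    1  3  2  3  1  2  1  1  1  2  1  1
Best peak at i=10 (value 20): inc=6, dec=2, length 6+2−1 = 7.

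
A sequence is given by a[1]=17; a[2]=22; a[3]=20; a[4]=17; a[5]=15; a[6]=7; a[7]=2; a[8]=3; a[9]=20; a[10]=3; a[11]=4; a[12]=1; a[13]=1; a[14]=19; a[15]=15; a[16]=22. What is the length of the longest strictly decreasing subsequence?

7

Let dp[i] be the longest strictly decreasing subsequence ending at i:
i:      1  2  3  4  5  6  7  8  9 10 11 12 13 14 15 16
a[i]:  17 22 20 17 15  7  2  3 20  3  4  1  1 19 15 22
dp:     1  1  2  3  4  5  6  6  2  6  6  7  7  3  4  1
Maximum is 7.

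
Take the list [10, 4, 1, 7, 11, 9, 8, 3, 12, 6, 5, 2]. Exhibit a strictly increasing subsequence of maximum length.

Patience tails give the LIS length; then backtrack through the dp parents:
10 → extends → [10]
4 → replaces 10 → [4]
1 → replaces 4 → [1]
7 → extends → [1, 7]
11 → extends → [1, 7, 11]
9 → replaces 11 → [1, 7, 9]
8 → replaces 9 → [1, 7, 8]
3 → replaces 7 → [1, 3, 8]
12 → extends → [1, 3, 8, 12]
6 → replaces 8 → [1, 3, 6, 12]
5 → replaces 6 → [1, 3, 5, 12]
2 → replaces 3 → [1, 2, 5, 12]
Length 4; one witness is 4, 7, 11, 12.

4, 7, 11, 12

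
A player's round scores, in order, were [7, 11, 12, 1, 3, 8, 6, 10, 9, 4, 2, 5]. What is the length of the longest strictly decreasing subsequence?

5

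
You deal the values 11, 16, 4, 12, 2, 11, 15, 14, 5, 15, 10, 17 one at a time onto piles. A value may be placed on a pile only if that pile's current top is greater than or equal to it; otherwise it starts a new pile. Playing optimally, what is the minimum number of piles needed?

5

The minimum number of non-increasing subsequences covering a sequence equals the length of its longest strictly increasing subsequence.
LIS length is 5 (e.g. 11, 12, 14, 15, 17), so 5 piles are needed.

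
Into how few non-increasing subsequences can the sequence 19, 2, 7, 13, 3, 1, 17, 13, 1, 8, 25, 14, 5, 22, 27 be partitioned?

6

Place each on the leftmost legal pile:
19 → new pile 1 (tops now [19])
2 → pile 1 (tops now [2])
7 → new pile 2 (tops now [2, 7])
13 → new pile 3 (tops now [2, 7, 13])
3 → pile 2 (tops now [2, 3, 13])
1 → pile 1 (tops now [1, 3, 13])
17 → new pile 4 (tops now [1, 3, 13, 17])
13 → pile 3 (tops now [1, 3, 13, 17])
1 → pile 1 (tops now [1, 3, 13, 17])
8 → pile 3 (tops now [1, 3, 8, 17])
25 → new pile 5 (tops now [1, 3, 8, 17, 25])
14 → pile 4 (tops now [1, 3, 8, 14, 25])
5 → pile 3 (tops now [1, 3, 5, 14, 25])
22 → pile 5 (tops now [1, 3, 5, 14, 22])
27 → new pile 6 (tops now [1, 3, 5, 14, 22, 27])
Six piles.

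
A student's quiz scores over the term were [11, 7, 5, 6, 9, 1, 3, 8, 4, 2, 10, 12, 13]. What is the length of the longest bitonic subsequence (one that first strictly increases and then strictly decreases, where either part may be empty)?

6

inc[i] = longest strictly increasing subsequence ending at i; dec[i] = longest strictly decreasing subsequence starting at i:
i:      1  2  3  4  5  6  7  8  9 10 11 12 13
a[i]:  11  7  5  6  9  1  3  8  4  2 10 12 13
inc:    1  1  1  2  3  1  2  3  3  2  4  5  6
dec:    5  4  3  3  4  1  2  3  2  1  1  1  1
Best peak at i=5 (value 9): inc=3, dec=4, length 3+4−1 = 6.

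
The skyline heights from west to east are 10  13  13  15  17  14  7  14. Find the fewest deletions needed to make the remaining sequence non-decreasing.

3

Fewest deletions = n − (longest non-decreasing subsequence).
i:      1  2  3  4  5  6  7  8
a[i]:  10 13 13 15 17 14  7 14
dp:     1  2  3  4  5  4  1  5
max dp = 5, so deletions = 8 − 5 = 3.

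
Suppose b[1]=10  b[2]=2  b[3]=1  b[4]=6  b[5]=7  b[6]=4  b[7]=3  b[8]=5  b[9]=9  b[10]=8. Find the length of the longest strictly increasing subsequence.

Let dp[i] be the length of the longest such subsequence ending at index i:
i:      1  2  3  4  5  6  7  8  9 10
b[i]:  10  2  1  6  7  4  3  5  9  8
dp:     1  1  1  2  3  2  2  3  4  4
Maximum dp value is 4.

4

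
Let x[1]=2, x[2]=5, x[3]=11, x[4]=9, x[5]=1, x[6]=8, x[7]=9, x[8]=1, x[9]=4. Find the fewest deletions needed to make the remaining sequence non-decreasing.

5

Fewest deletions = n − (longest non-decreasing subsequence).
Patience tails:
2 → extends → [2]
5 → extends → [2, 5]
11 → extends → [2, 5, 11]
9 → replaces 11 → [2, 5, 9]
1 → replaces 2 → [1, 5, 9]
8 → replaces 9 → [1, 5, 8]
9 → extends → [1, 5, 8, 9]
1 → replaces 5 → [1, 1, 8, 9]
4 → replaces 8 → [1, 1, 4, 9]
Longest non-decreasing subsequence has length 4, so deletions = 9 − 4 = 5.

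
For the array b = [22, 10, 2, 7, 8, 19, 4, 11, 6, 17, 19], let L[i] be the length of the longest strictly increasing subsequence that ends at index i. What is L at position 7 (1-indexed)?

dp[i] = 1 + max{dp[j] : j<i, b[j]<b[i]} (or 1 if no such j):
i:      1  2  3  4  5  6  7  8  9 10 11
b[i]:  22 10  2  7  8 19  4 11  6 17 19
dp:     1  1  1  2  3  4  2  4  3  5  6
At index 7 the value is 2.

2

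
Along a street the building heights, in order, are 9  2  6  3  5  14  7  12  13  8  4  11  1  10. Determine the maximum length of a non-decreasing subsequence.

Track the smallest tail for each achievable length (allowing ties):
9 → extends → [9]
2 → replaces 9 → [2]
6 → extends → [2, 6]
3 → replaces 6 → [2, 3]
5 → extends → [2, 3, 5]
14 → extends → [2, 3, 5, 14]
7 → replaces 14 → [2, 3, 5, 7]
12 → extends → [2, 3, 5, 7, 12]
13 → extends → [2, 3, 5, 7, 12, 13]
8 → replaces 12 → [2, 3, 5, 7, 8, 13]
4 → replaces 5 → [2, 3, 4, 7, 8, 13]
11 → replaces 13 → [2, 3, 4, 7, 8, 11]
1 → replaces 2 → [1, 3, 4, 7, 8, 11]
10 → replaces 11 → [1, 3, 4, 7, 8, 10]
Six tails, so the longest non-decreasing subsequence has length 6 (e.g. 2, 3, 5, 7, 12, 13).

6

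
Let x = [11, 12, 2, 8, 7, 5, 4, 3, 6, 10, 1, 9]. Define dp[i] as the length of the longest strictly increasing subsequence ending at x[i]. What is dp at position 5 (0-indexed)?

dp[i] = 1 + max{dp[j] : j<i, x[j]<x[i]} (or 1 if no such j):
i:      0  1  2  3  4  5  6  7  8  9 10 11
x[i]:  11 12  2  8  7  5  4  3  6 10  1  9
dp:     1  2  1  2  2  2  2  2  3  4  1  4
At index 5 the value is 2.

2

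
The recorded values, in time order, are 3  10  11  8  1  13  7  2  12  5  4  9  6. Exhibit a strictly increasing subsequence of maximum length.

Patience tails give the LIS length; then backtrack through the dp parents:
3 → extends → [3]
10 → extends → [3, 10]
11 → extends → [3, 10, 11]
8 → replaces 10 → [3, 8, 11]
1 → replaces 3 → [1, 8, 11]
13 → extends → [1, 8, 11, 13]
7 → replaces 8 → [1, 7, 11, 13]
2 → replaces 7 → [1, 2, 11, 13]
12 → replaces 13 → [1, 2, 11, 12]
5 → replaces 11 → [1, 2, 5, 12]
4 → replaces 5 → [1, 2, 4, 12]
9 → replaces 12 → [1, 2, 4, 9]
6 → replaces 9 → [1, 2, 4, 6]
Length 4; one witness is 3, 10, 11, 13.

3, 10, 11, 13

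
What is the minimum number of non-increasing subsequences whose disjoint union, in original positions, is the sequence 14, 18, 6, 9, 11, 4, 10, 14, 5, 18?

5

The minimum number of non-increasing subsequences covering a sequence equals the length of its longest strictly increasing subsequence.
LIS length is 5 (e.g. 6, 9, 11, 14, 18), so 5 piles are needed.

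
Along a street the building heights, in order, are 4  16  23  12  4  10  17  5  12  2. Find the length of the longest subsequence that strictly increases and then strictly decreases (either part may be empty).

7

inc[i] = longest strictly increasing subsequence ending at i; dec[i] = longest strictly decreasing subsequence starting at i:
i:      1  2  3  4  5  6  7  8  9 10
a[i]:   4 16 23 12  4 10 17  5 12  2
inc:    1  2  3  2  1  2  3  2  3  1
dec:    2  5  5  4  2  3  3  2  2  1
Best peak at i=3 (value 23): inc=3, dec=5, length 3+5−1 = 7.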